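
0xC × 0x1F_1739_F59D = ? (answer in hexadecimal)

0x17516B7835C

Multiply each base-16 digit by 12, carrying:
  D×12 = 156 → write C carry 9
  9×12+9 = 117 → write 5 carry 7
  5×12+7 = 67 → write 3 carry 4
  F×12+4 = 184 → write 8 carry 11
  9×12+11 = 119 → write 7 carry 7
  3×12+7 = 43 → write B carry 2
  7×12+2 = 86 → write 6 carry 5
  1×12+5 = 17 → write 1 carry 1
  F×12+1 = 181 → write 5 carry 11
  1×12+11 = 23 → write 7 carry 1
  remaining carry: 1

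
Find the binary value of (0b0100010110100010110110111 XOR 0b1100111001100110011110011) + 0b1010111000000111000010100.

First 0b0100010110100010110110111 XOR 0b1100111001100110011110011 = 0b1000101111000100101000100.
Add column by column in base 2, right to left:
  0+0 = 0
  0+0 = 0
  1+1 = 0 carry 1
  0+0+1 = 1
  0+1 = 1
  0+0 = 0
  1+0 = 1
  0+0 = 0
  1+0 = 1
  0+1 = 1
  0+1 = 1
  1+1 = 0 carry 1
  0+0+1 = 1
  0+0 = 0
  0+0 = 0
  1+0 = 1
  1+0 = 1
  1+0 = 1
  1+1 = 0 carry 1
  0+1+1 = 0 carry 1
  1+1+1 = 1 carry 1
  0+0+1 = 1
  0+1 = 1
  0+0 = 0
  1+1 = 0 carry 1
  final carry 1

0b10011100111001011101011000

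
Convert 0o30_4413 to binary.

0b11000100100001011

Each octal digit is 3 bits: 3=011 0=000 4=100 4=100 1=001 3=011.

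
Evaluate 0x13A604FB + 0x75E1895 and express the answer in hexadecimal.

Add column by column in base 16, right to left:
  B+5 = 0 carry 1
  F+9+1 = 9 carry 1
  4+8+1 = D
  0+1 = 1
  6+E = 4 carry 1
  A+5+1 = 0 carry 1
  3+7+1 = B
  1+0 = 1

0x1B041D90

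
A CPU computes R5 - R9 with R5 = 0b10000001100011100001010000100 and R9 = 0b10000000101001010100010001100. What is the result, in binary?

Subtract column by column in base 2:
  0-0 → 0
  0-0 → 0
  1-1 → 0
  0-1 → 1 (borrow)
  0-0-1 → 1 (borrow)
  0-0-1 → 1 (borrow)
  0-0-1 → 1 (borrow)
  1-1-1 → 1 (borrow)
  0-0-1 → 1 (borrow)
  1-0-1 → 0
  0-0 → 0
  0-1 → 1 (borrow)
  0-0-1 → 1 (borrow)
  0-1-1 → 0 (borrow)
  1-0-1 → 0
  1-1 → 0
  1-0 → 1
  0-0 → 0
  0-1 → 1 (borrow)
  0-0-1 → 1 (borrow)
  1-1-1 → 1 (borrow)
  1-0-1 → 0
  0-0 → 0
  0-0 → 0
  0-0 → 0
  0-0 → 0
  0-0 → 0
  0-0 → 0
  1-1 → 0

0b111010001100111111000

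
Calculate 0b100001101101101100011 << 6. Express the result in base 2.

Left shift by 6: append 6 zero bits.

0b100001101101101100011000000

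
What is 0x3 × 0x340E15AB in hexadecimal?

0x9C2A4101

Multiply each base-16 digit by 3, carrying:
  B×3 = 33 → write 1 carry 2
  A×3+2 = 32 → write 0 carry 2
  5×3+2 = 17 → write 1 carry 1
  1×3+1 = 4 → write 4
  E×3 = 42 → write A carry 2
  0×3+2 = 2 → write 2
  4×3 = 12 → write C
  3×3 = 9 → write 9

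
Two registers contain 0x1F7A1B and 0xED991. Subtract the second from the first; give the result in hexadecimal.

0x10A08A

Subtract column by column in base 16:
  B-1 → A
  1-9 → 8 (borrow)
  A-9-1 → 0
  7-D → A (borrow)
  F-E-1 → 0
  1-0 → 1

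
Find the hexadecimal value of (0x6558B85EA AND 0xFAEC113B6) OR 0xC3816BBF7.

0x6558B85EA AND 0xFAEC113B6 = 0x6048101A2.
Then OR with 0xC3816BBF7.

0xE3C97BBF7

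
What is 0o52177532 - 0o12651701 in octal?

0o37325631

Subtract column by column in base 8:
  2-1 → 1
  3-0 → 3
  5-7 → 6 (borrow)
  7-1-1 → 5
  7-5 → 2
  1-6 → 3 (borrow)
  2-2-1 → 7 (borrow)
  5-1-1 → 3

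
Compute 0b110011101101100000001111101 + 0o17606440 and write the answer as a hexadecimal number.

0b110011101101100000001111101 = 0x676c07d in hexadecimal.
0o17606440 = 0x3f0d20 in hexadecimal.
Add column by column in base 16, right to left:
  d+0 = d
  7+2 = 9
  0+d = d
  c+0 = c
  6+f = 5 carry 1
  7+3+1 = b
  6+0 = 6

0x6b5cd9d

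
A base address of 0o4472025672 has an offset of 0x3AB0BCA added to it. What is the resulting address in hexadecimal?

0o4472025672 = 0x24E82BBA in hexadecimal.
Add column by column in base 16, right to left:
  A+A = 4 carry 1
  B+C+1 = 8 carry 1
  B+B+1 = 7 carry 1
  2+0+1 = 3
  8+B = 3 carry 1
  E+A+1 = 9 carry 1
  4+3+1 = 8
  2+0 = 2

0x28933784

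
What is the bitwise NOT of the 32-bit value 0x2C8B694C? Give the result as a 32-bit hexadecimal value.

Each hex digit d becomes F−d:
  2→D, C→3, 8→7, B→4, 6→9, 9→6, 4→B, C→3

0xD37496B3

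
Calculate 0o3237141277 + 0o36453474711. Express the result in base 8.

Add column by column in base 8, right to left:
  7+1 = 0 carry 1
  7+1+1 = 1 carry 1
  2+7+1 = 2 carry 1
  1+4+1 = 6
  4+7 = 3 carry 1
  1+4+1 = 6
  7+3 = 2 carry 1
  3+5+1 = 1 carry 1
  2+4+1 = 7
  3+6 = 1 carry 1
  0+3+1 = 4

0o41712636210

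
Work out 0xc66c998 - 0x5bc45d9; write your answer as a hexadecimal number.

0x6aa83bf

Subtract column by column in base 16:
  8-9 → f (borrow)
  9-d-1 → b (borrow)
  9-5-1 → 3
  c-4 → 8
  6-c → a (borrow)
  6-b-1 → a (borrow)
  c-5-1 → 6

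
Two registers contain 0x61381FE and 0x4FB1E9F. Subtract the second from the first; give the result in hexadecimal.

Subtract column by column in base 16:
  E-F → F (borrow)
  F-9-1 → 5
  1-E → 3 (borrow)
  8-1-1 → 6
  3-B → 8 (borrow)
  1-F-1 → 1 (borrow)
  6-4-1 → 1

0x118635F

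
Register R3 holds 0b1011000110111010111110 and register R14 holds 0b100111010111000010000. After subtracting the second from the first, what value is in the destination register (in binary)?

0b110001100000010101110

Subtract column by column in base 2:
  0-0 → 0
  1-0 → 1
  1-0 → 1
  1-0 → 1
  1-1 → 0
  1-0 → 1
  0-0 → 0
  1-0 → 1
  0-0 → 0
  1-1 → 0
  1-1 → 0
  1-1 → 0
  0-0 → 0
  1-1 → 0
  1-0 → 1
  0-1 → 1 (borrow)
  0-1-1 → 0 (borrow)
  0-1-1 → 0 (borrow)
  1-0-1 → 0
  1-0 → 1
  0-1 → 1 (borrow)
  1-0-1 → 0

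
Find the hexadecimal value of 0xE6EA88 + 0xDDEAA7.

Add column by column in base 16, right to left:
  8+7 = F
  8+A = 2 carry 1
  A+A+1 = 5 carry 1
  E+E+1 = D carry 1
  6+D+1 = 4 carry 1
  E+D+1 = C carry 1
  final carry 1

0x1C4D52F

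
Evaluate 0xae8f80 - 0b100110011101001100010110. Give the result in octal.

0xae8f80 = 0o53507600 in octal.
0b100110011101001100010110 = 0o46351426 in octal.
Subtract column by column in base 8:
  0-6 → 2 (borrow)
  0-2-1 → 5 (borrow)
  6-4-1 → 1
  7-1 → 6
  0-5 → 3 (borrow)
  5-3-1 → 1
  3-6 → 5 (borrow)
  5-4-1 → 0

0o5136152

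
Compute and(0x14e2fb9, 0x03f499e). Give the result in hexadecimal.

AND each hex digit independently (no carries):
  1&0=0, 4&3=0, e&f=e, 2&4=0, f&9=9, b&9=9, 9&e=8

0x00e0998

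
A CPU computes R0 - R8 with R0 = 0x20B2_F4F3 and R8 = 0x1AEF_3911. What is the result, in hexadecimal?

Subtract column by column in base 16:
  3-1 → 2
  F-1 → E
  4-9 → B (borrow)
  F-3-1 → B
  2-F → 3 (borrow)
  B-E-1 → C (borrow)
  0-A-1 → 5 (borrow)
  2-1-1 → 0

0x5C3BBE2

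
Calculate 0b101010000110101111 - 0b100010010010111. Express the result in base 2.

Subtract column by column in base 2:
  1-1 → 0
  1-1 → 0
  1-1 → 0
  1-0 → 1
  0-1 → 1 (borrow)
  1-0-1 → 0
  0-0 → 0
  1-1 → 0
  1-0 → 1
  0-0 → 0
  0-1 → 1 (borrow)
  0-0-1 → 1 (borrow)
  0-0-1 → 1 (borrow)
  1-0-1 → 0
  0-1 → 1 (borrow)
  1-0-1 → 0
  0-0 → 0
  1-0 → 1

0b100101110100011000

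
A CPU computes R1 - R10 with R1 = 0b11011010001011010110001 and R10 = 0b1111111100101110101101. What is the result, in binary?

Subtract column by column in base 2:
  1-1 → 0
  0-0 → 0
  0-1 → 1 (borrow)
  0-1-1 → 0 (borrow)
  1-0-1 → 0
  1-1 → 0
  0-0 → 0
  1-1 → 0
  0-1 → 1 (borrow)
  1-1-1 → 1 (borrow)
  1-0-1 → 0
  0-1 → 1 (borrow)
  1-0-1 → 0
  0-0 → 0
  0-1 → 1 (borrow)
  0-1-1 → 0 (borrow)
  1-1-1 → 1 (borrow)
  0-1-1 → 0 (borrow)
  1-1-1 → 1 (borrow)
  1-1-1 → 1 (borrow)
  0-1-1 → 0 (borrow)
  1-1-1 → 1 (borrow)
  1-0-1 → 0

0b1011010100101100000100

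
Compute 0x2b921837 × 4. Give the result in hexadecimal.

0xae4860dc

Multiply each base-16 digit by 4, carrying:
  7×4 = 28 → write c carry 1
  3×4+1 = 13 → write d
  8×4 = 32 → write 0 carry 2
  1×4+2 = 6 → write 6
  2×4 = 8 → write 8
  9×4 = 36 → write 4 carry 2
  b×4+2 = 46 → write e carry 2
  2×4+2 = 10 → write a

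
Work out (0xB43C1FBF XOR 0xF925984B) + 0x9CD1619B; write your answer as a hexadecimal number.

First 0xB43C1FBF XOR 0xF925984B = 0x4D1987F4.
Add column by column in base 16, right to left:
  4+B = F
  F+9 = 8 carry 1
  7+1+1 = 9
  8+6 = E
  9+1 = A
  1+D = E
  D+C = 9 carry 1
  4+9+1 = E

0xE9EAE98F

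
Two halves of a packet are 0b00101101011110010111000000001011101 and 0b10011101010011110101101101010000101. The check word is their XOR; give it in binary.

0b10110000001101100010101101011011000

XOR bit by bit (1 where the bits differ):
  00101101011110010111000000001011101
^ 10011101010011110101101101010000101
= 10110000001101100010101101011011000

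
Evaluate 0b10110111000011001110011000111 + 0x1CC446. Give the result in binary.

0b10110111111100110000100001101

0x1CC446 = 0b111001100010001000110 in binary.
Add column by column in base 2, right to left:
  1+0 = 1
  1+1 = 0 carry 1
  1+1+1 = 1 carry 1
  0+0+1 = 1
  0+0 = 0
  0+0 = 0
  1+1 = 0 carry 1
  1+0+1 = 0 carry 1
  0+0+1 = 1
  0+0 = 0
  1+1 = 0 carry 1
  1+0+1 = 0 carry 1
  1+0+1 = 0 carry 1
  0+0+1 = 1
  0+1 = 1
  1+1 = 0 carry 1
  1+0+1 = 0 carry 1
  0+0+1 = 1
  0+1 = 1
  0+1 = 1
  0+1 = 1
  1+0 = 1
  1+0 = 1
  1+0 = 1
  0+0 = 0
  1+0 = 1
  1+0 = 1
  0+0 = 0
  1+0 = 1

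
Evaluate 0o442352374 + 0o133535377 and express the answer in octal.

0o576107773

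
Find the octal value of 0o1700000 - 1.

0o1677777

The trailing 5 digits are 0, so subtracting 1 borrows through: they become 7 and the next digit up decrements.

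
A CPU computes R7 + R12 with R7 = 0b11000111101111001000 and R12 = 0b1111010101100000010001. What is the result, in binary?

Add column by column in base 2, right to left:
  0+1 = 1
  0+0 = 0
  0+0 = 0
  1+0 = 1
  0+1 = 1
  0+0 = 0
  1+0 = 1
  1+0 = 1
  1+0 = 1
  1+0 = 1
  0+0 = 0
  1+1 = 0 carry 1
  1+1+1 = 1 carry 1
  1+0+1 = 0 carry 1
  1+1+1 = 1 carry 1
  0+0+1 = 1
  0+1 = 1
  0+0 = 0
  1+1 = 0 carry 1
  1+1+1 = 1 carry 1
  0+1+1 = 0 carry 1
  0+1+1 = 0 carry 1
  final carry 1

0b10010011101001111011001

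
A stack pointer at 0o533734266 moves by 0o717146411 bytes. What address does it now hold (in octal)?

0o1453102677

Add column by column in base 8, right to left:
  6+1 = 7
  6+1 = 7
  2+4 = 6
  4+6 = 2 carry 1
  3+4+1 = 0 carry 1
  7+1+1 = 1 carry 1
  3+7+1 = 3 carry 1
  3+1+1 = 5
  5+7 = 4 carry 1
  final carry 1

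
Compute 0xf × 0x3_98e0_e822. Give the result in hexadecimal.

Multiply each base-16 digit by 15, carrying:
  2×15 = 30 → write e carry 1
  2×15+1 = 31 → write f carry 1
  8×15+1 = 121 → write 9 carry 7
  e×15+7 = 217 → write 9 carry 13
  0×15+13 = 13 → write d
  e×15 = 210 → write 2 carry 13
  8×15+13 = 133 → write 5 carry 8
  9×15+8 = 143 → write f carry 8
  3×15+8 = 53 → write 5 carry 3
  remaining carry: 3

0x35f52d99fe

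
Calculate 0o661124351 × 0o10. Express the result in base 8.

Multiply each base-8 digit by 8, carrying:
  1×8 = 8 → write 0 carry 1
  5×8+1 = 41 → write 1 carry 5
  3×8+5 = 29 → write 5 carry 3
  4×8+3 = 35 → write 3 carry 4
  2×8+4 = 20 → write 4 carry 2
  1×8+2 = 10 → write 2 carry 1
  1×8+1 = 9 → write 1 carry 1
  6×8+1 = 49 → write 1 carry 6
  6×8+6 = 54 → write 6 carry 6
  remaining carry: 6

0o6611243510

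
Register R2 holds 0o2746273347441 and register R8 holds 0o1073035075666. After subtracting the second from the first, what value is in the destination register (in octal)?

0o1653236251553

Subtract column by column in base 8:
  1-6 → 3 (borrow)
  4-6-1 → 5 (borrow)
  4-6-1 → 5 (borrow)
  7-5-1 → 1
  4-7 → 5 (borrow)
  3-0-1 → 2
  3-5 → 6 (borrow)
  7-3-1 → 3
  2-0 → 2
  6-3 → 3
  4-7 → 5 (borrow)
  7-0-1 → 6
  2-1 → 1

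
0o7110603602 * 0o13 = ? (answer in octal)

Multiply each base-8 digit by 11, carrying:
  2×11 = 22 → write 6 carry 2
  0×11+2 = 2 → write 2
  6×11 = 66 → write 2 carry 8
  3×11+8 = 41 → write 1 carry 5
  0×11+5 = 5 → write 5
  6×11 = 66 → write 2 carry 8
  0×11+8 = 8 → write 0 carry 1
  1×11+1 = 12 → write 4 carry 1
  1×11+1 = 12 → write 4 carry 1
  7×11+1 = 78 → write 6 carry 9
  remaining carry: 11

0o116440251226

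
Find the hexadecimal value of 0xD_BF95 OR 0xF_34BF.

0xFBFBF

OR each hex digit independently (no carries):
  D|F=F, B|3=B, F|4=F, 9|B=B, 5|F=F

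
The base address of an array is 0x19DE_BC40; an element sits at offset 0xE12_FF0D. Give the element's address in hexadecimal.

Add column by column in base 16, right to left:
  0+D = D
  4+0 = 4
  C+F = B carry 1
  B+F+1 = B carry 1
  E+2+1 = 1 carry 1
  D+1+1 = F
  9+E = 7 carry 1
  1+0+1 = 2

0x27F1BB4D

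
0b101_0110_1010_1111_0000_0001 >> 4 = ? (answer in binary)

Right shift by 4: drop the 4 least-significant bits.

0b1010110101011110000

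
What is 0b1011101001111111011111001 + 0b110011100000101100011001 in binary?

0b10010000110000101000010010

Add column by column in base 2, right to left:
  1+1 = 0 carry 1
  0+0+1 = 1
  0+0 = 0
  1+1 = 0 carry 1
  1+1+1 = 1 carry 1
  1+0+1 = 0 carry 1
  1+0+1 = 0 carry 1
  1+0+1 = 0 carry 1
  0+1+1 = 0 carry 1
  1+1+1 = 1 carry 1
  1+0+1 = 0 carry 1
  1+1+1 = 1 carry 1
  1+0+1 = 0 carry 1
  1+0+1 = 0 carry 1
  1+0+1 = 0 carry 1
  1+0+1 = 0 carry 1
  0+0+1 = 1
  0+1 = 1
  1+1 = 0 carry 1
  0+1+1 = 0 carry 1
  1+0+1 = 0 carry 1
  1+0+1 = 0 carry 1
  1+1+1 = 1 carry 1
  0+1+1 = 0 carry 1
  1+0+1 = 0 carry 1
  final carry 1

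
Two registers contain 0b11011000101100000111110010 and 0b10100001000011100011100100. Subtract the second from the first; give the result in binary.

0b110111101000100100001110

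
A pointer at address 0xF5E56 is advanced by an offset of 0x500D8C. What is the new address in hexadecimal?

0x5F6BE2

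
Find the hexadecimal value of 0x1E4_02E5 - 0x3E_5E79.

0x1A5A46C

Subtract column by column in base 16:
  5-9 → C (borrow)
  E-7-1 → 6
  2-E → 4 (borrow)
  0-5-1 → A (borrow)
  4-E-1 → 5 (borrow)
  E-3-1 → A
  1-0 → 1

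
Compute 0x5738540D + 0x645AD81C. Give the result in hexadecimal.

Add column by column in base 16, right to left:
  D+C = 9 carry 1
  0+1+1 = 2
  4+8 = C
  5+D = 2 carry 1
  8+A+1 = 3 carry 1
  3+5+1 = 9
  7+4 = B
  5+6 = B

0xBB932C29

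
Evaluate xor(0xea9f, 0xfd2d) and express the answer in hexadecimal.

0x17b2

XOR each hex digit independently (no carries):
  e^f=1, a^d=7, 9^2=b, f^d=2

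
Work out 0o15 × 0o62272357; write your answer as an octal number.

0o1216570043

Multiply each base-8 digit by 13, carrying:
  7×13 = 91 → write 3 carry 11
  5×13+11 = 76 → write 4 carry 9
  3×13+9 = 48 → write 0 carry 6
  2×13+6 = 32 → write 0 carry 4
  7×13+4 = 95 → write 7 carry 11
  2×13+11 = 37 → write 5 carry 4
  2×13+4 = 30 → write 6 carry 3
  6×13+3 = 81 → write 1 carry 10
  remaining carry: 12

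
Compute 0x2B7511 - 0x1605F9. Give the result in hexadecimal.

Subtract column by column in base 16:
  1-9 → 8 (borrow)
  1-F-1 → 1 (borrow)
  5-5-1 → F (borrow)
  7-0-1 → 6
  B-6 → 5
  2-1 → 1

0x156F18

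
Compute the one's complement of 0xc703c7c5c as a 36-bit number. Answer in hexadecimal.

Each hex digit d becomes f−d:
  c→3, 7→8, 0→f, 3→c, c→3, 7→8, c→3, 5→a, c→3

0x38fc383a3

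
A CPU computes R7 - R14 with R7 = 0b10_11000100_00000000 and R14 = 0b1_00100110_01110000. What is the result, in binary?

0b11001110110010000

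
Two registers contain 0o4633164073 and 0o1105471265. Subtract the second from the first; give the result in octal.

0o3525472606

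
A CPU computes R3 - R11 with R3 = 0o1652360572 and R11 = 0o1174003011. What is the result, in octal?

Subtract column by column in base 8:
  2-1 → 1
  7-1 → 6
  5-0 → 5
  0-3 → 5 (borrow)
  6-0-1 → 5
  3-0 → 3
  2-4 → 6 (borrow)
  5-7-1 → 5 (borrow)
  6-1-1 → 4
  1-1 → 0

0o456355561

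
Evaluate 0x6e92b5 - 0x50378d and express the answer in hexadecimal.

Subtract column by column in base 16:
  5-d → 8 (borrow)
  b-8-1 → 2
  2-7 → b (borrow)
  9-3-1 → 5
  e-0 → e
  6-5 → 1

0x1e5b28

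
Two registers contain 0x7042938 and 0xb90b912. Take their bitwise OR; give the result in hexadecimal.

0xf94b93a

OR each hex digit independently (no carries):
  7|b=f, 0|9=9, 4|0=4, 2|b=b, 9|9=9, 3|1=3, 8|2=a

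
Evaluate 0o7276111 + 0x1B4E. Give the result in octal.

0o7313627

0x1B4E = 0o15516 in octal.
Add column by column in base 8, right to left:
  1+6 = 7
  1+1 = 2
  1+5 = 6
  6+5 = 3 carry 1
  7+1+1 = 1 carry 1
  2+0+1 = 3
  7+0 = 7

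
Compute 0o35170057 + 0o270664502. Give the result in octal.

Add column by column in base 8, right to left:
  7+2 = 1 carry 1
  5+0+1 = 6
  0+5 = 5
  0+4 = 4
  7+6 = 5 carry 1
  1+6+1 = 0 carry 1
  5+0+1 = 6
  3+7 = 2 carry 1
  0+2+1 = 3

0o326054561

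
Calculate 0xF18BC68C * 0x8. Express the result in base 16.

0x78C5E3460

Multiply each base-16 digit by 8, carrying:
  C×8 = 96 → write 0 carry 6
  8×8+6 = 70 → write 6 carry 4
  6×8+4 = 52 → write 4 carry 3
  C×8+3 = 99 → write 3 carry 6
  B×8+6 = 94 → write E carry 5
  8×8+5 = 69 → write 5 carry 4
  1×8+4 = 12 → write C
  F×8 = 120 → write 8 carry 7
  remaining carry: 7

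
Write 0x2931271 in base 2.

0b10100100110001001001110001

Expand each hex digit to 4 bits: 2=0010 9=1001 3=0011 1=0001 2=0010 7=0111 1=0001.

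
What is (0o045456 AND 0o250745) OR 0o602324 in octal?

0o045456 AND 0o250745 = 0o040444.
Then OR with 0o602324.

0o642764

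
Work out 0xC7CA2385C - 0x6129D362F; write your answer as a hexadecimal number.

0x66A05022D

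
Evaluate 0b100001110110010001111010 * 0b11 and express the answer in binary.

Multiply each base-2 digit by 3, carrying:
  0×3 = 0 → write 0
  1×3 = 3 → write 1 carry 1
  0×3+1 = 1 → write 1
  1×3 = 3 → write 1 carry 1
  1×3+1 = 4 → write 0 carry 2
  1×3+2 = 5 → write 1 carry 2
  1×3+2 = 5 → write 1 carry 2
  0×3+2 = 2 → write 0 carry 1
  0×3+1 = 1 → write 1
  0×3 = 0 → write 0
  1×3 = 3 → write 1 carry 1
  0×3+1 = 1 → write 1
  0×3 = 0 → write 0
  1×3 = 3 → write 1 carry 1
  1×3+1 = 4 → write 0 carry 2
  0×3+2 = 2 → write 0 carry 1
  1×3+1 = 4 → write 0 carry 2
  1×3+2 = 5 → write 1 carry 2
  1×3+2 = 5 → write 1 carry 2
  0×3+2 = 2 → write 0 carry 1
  0×3+1 = 1 → write 1
  0×3 = 0 → write 0
  0×3 = 0 → write 0
  1×3 = 3 → write 1 carry 1
  remaining carry: 1

0b1100101100010110101101110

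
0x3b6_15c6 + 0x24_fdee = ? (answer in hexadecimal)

0x3db13b4

Add column by column in base 16, right to left:
  6+e = 4 carry 1
  c+e+1 = b carry 1
  5+d+1 = 3 carry 1
  1+f+1 = 1 carry 1
  6+4+1 = b
  b+2 = d
  3+0 = 3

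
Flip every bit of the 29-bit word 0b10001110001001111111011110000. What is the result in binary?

Invert each bit: 10001110001001111111011110000 → 01110001110110000000100001111.

0b01110001110110000000100001111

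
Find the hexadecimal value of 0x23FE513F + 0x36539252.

Add column by column in base 16, right to left:
  F+2 = 1 carry 1
  3+5+1 = 9
  1+2 = 3
  5+9 = E
  E+3 = 1 carry 1
  F+5+1 = 5 carry 1
  3+6+1 = A
  2+3 = 5

0x5A51E391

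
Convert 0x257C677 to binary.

Expand each hex digit to 4 bits: 2=0010 5=0101 7=0111 C=1100 6=0110 7=0111 7=0111.

0b10010101111100011001110111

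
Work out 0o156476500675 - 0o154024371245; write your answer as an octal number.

0o2452107430

Subtract column by column in base 8:
  5-5 → 0
  7-4 → 3
  6-2 → 4
  0-1 → 7 (borrow)
  0-7-1 → 0 (borrow)
  5-3-1 → 1
  6-4 → 2
  7-2 → 5
  4-0 → 4
  6-4 → 2
  5-5 → 0
  1-1 → 0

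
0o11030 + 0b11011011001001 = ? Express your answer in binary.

0o11030 = 0b1001000011000 in binary.
Add column by column in base 2, right to left:
  0+1 = 1
  0+0 = 0
  0+0 = 0
  1+1 = 0 carry 1
  1+0+1 = 0 carry 1
  0+0+1 = 1
  0+1 = 1
  0+1 = 1
  0+0 = 0
  1+1 = 0 carry 1
  0+1+1 = 0 carry 1
  0+0+1 = 1
  1+1 = 0 carry 1
  0+1+1 = 0 carry 1
  final carry 1

0b100100011100001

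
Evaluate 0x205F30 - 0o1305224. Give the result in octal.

0o6552234

0x205F30 = 0o10057460 in octal.
Subtract column by column in base 8:
  0-4 → 4 (borrow)
  6-2-1 → 3
  4-2 → 2
  7-5 → 2
  5-0 → 5
  0-3 → 5 (borrow)
  0-1-1 → 6 (borrow)
  1-0-1 → 0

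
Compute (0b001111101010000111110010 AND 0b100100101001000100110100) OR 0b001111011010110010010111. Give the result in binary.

0b1111111010110110110111

0b001111101010000111110010 AND 0b100100101001000100110100 = 0b000100101000000100110000.
Then OR with 0b001111011010110010010111.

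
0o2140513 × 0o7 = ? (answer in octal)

0o17244415

Multiply each base-8 digit by 7, carrying:
  3×7 = 21 → write 5 carry 2
  1×7+2 = 9 → write 1 carry 1
  5×7+1 = 36 → write 4 carry 4
  0×7+4 = 4 → write 4
  4×7 = 28 → write 4 carry 3
  1×7+3 = 10 → write 2 carry 1
  2×7+1 = 15 → write 7 carry 1
  remaining carry: 1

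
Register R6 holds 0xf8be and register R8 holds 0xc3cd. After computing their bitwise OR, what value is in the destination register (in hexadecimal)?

0xfbff

OR each hex digit independently (no carries):
  f|c=f, 8|3=b, b|c=f, e|d=f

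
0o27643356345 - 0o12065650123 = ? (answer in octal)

0o15555506222

Subtract column by column in base 8:
  5-3 → 2
  4-2 → 2
  3-1 → 2
  6-0 → 6
  5-5 → 0
  3-6 → 5 (borrow)
  3-5-1 → 5 (borrow)
  4-6-1 → 5 (borrow)
  6-0-1 → 5
  7-2 → 5
  2-1 → 1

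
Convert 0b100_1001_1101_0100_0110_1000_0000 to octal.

0o447243200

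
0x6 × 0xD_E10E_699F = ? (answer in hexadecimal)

Multiply each base-16 digit by 6, carrying:
  F×6 = 90 → write A carry 5
  9×6+5 = 59 → write B carry 3
  9×6+3 = 57 → write 9 carry 3
  6×6+3 = 39 → write 7 carry 2
  E×6+2 = 86 → write 6 carry 5
  0×6+5 = 5 → write 5
  1×6 = 6 → write 6
  E×6 = 84 → write 4 carry 5
  D×6+5 = 83 → write 3 carry 5
  remaining carry: 5

0x53465679BA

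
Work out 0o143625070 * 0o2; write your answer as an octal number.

0o307452160

Multiply each base-8 digit by 2, carrying:
  0×2 = 0 → write 0
  7×2 = 14 → write 6 carry 1
  0×2+1 = 1 → write 1
  5×2 = 10 → write 2 carry 1
  2×2+1 = 5 → write 5
  6×2 = 12 → write 4 carry 1
  3×2+1 = 7 → write 7
  4×2 = 8 → write 0 carry 1
  1×2+1 = 3 → write 3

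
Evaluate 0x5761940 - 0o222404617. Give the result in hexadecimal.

0o222404617 = 0x24a098f in hexadecimal.
Subtract column by column in base 16:
  0-f → 1 (borrow)
  4-8-1 → b (borrow)
  9-9-1 → f (borrow)
  1-0-1 → 0
  6-a → c (borrow)
  7-4-1 → 2
  5-2 → 3

0x32c0fb1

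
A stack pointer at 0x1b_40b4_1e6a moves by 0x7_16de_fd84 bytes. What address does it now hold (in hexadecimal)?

0x2257931bee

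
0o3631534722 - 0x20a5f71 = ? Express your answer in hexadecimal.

0x1c5c5a61

0o3631534722 = 0x1e66b9d2 in hexadecimal.
Subtract column by column in base 16:
  2-1 → 1
  d-7 → 6
  9-f → a (borrow)
  b-5-1 → 5
  6-a → c (borrow)
  6-0-1 → 5
  e-2 → c
  1-0 → 1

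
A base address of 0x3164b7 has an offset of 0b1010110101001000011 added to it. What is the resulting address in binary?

0x3164b7 = 0b1100010110010010110111 in binary.
Add column by column in base 2, right to left:
  1+1 = 0 carry 1
  1+1+1 = 1 carry 1
  1+0+1 = 0 carry 1
  0+0+1 = 1
  1+0 = 1
  1+0 = 1
  0+1 = 1
  1+0 = 1
  0+0 = 0
  0+1 = 1
  1+0 = 1
  0+1 = 1
  0+0 = 0
  1+1 = 0 carry 1
  1+1+1 = 1 carry 1
  0+0+1 = 1
  1+1 = 0 carry 1
  0+0+1 = 1
  0+1 = 1
  0+0 = 0
  1+0 = 1
  1+0 = 1

0b1101101100111011111010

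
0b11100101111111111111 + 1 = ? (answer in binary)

0b11100110000000000000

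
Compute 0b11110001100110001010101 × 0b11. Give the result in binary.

Multiply each base-2 digit by 3, carrying:
  1×3 = 3 → write 1 carry 1
  0×3+1 = 1 → write 1
  1×3 = 3 → write 1 carry 1
  0×3+1 = 1 → write 1
  1×3 = 3 → write 1 carry 1
  0×3+1 = 1 → write 1
  1×3 = 3 → write 1 carry 1
  0×3+1 = 1 → write 1
  0×3 = 0 → write 0
  0×3 = 0 → write 0
  1×3 = 3 → write 1 carry 1
  1×3+1 = 4 → write 0 carry 2
  0×3+2 = 2 → write 0 carry 1
  0×3+1 = 1 → write 1
  1×3 = 3 → write 1 carry 1
  1×3+1 = 4 → write 0 carry 2
  0×3+2 = 2 → write 0 carry 1
  0×3+1 = 1 → write 1
  0×3 = 0 → write 0
  1×3 = 3 → write 1 carry 1
  1×3+1 = 4 → write 0 carry 2
  1×3+2 = 5 → write 1 carry 2
  1×3+2 = 5 → write 1 carry 2
  remaining carry: 10

0b1011010100110010011111111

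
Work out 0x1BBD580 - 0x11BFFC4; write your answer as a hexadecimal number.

0x9FD5BC

Subtract column by column in base 16:
  0-4 → C (borrow)
  8-C-1 → B (borrow)
  5-F-1 → 5 (borrow)
  D-F-1 → D (borrow)
  B-B-1 → F (borrow)
  B-1-1 → 9
  1-1 → 0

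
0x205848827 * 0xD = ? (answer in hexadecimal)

0x1A47BAE9FB

Multiply each base-16 digit by 13, carrying:
  7×13 = 91 → write B carry 5
  2×13+5 = 31 → write F carry 1
  8×13+1 = 105 → write 9 carry 6
  8×13+6 = 110 → write E carry 6
  4×13+6 = 58 → write A carry 3
  8×13+3 = 107 → write B carry 6
  5×13+6 = 71 → write 7 carry 4
  0×13+4 = 4 → write 4
  2×13 = 26 → write A carry 1
  remaining carry: 1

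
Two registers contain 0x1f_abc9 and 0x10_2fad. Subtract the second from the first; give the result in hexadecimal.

Subtract column by column in base 16:
  9-d → c (borrow)
  c-a-1 → 1
  b-f → c (borrow)
  a-2-1 → 7
  f-0 → f
  1-1 → 0

0xf7c1c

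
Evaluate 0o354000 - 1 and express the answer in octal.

The trailing 3 digits are 0, so subtracting 1 borrows through: they become 7 and the next digit up decrements.

0o353777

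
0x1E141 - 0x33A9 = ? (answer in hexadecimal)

Subtract column by column in base 16:
  1-9 → 8 (borrow)
  4-A-1 → 9 (borrow)
  1-3-1 → D (borrow)
  E-3-1 → A
  1-0 → 1

0x1AD98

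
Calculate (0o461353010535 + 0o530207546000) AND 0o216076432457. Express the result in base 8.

Add column by column in base 8, right to left:
  5+0 = 5
  3+0 = 3
  5+0 = 5
  0+6 = 6
  1+4 = 5
  0+5 = 5
  3+7 = 2 carry 1
  5+0+1 = 6
  3+2 = 5
  1+0 = 1
  6+3 = 1 carry 1
  4+5+1 = 2 carry 1
  final carry 1
Sum = 0o1211562556535; now AND with 0o216076432457:
  1&0=0, 2&2=2, 1&1=1, 1&6=0, 5&0=0, 6&7=6, 2&6=2, 5&4=4, 5&3=1, 6&2=2, 5&4=4, 3&5=1, 5&7=5

0o210062412415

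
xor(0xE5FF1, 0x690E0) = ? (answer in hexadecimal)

0x8CF11

XOR each hex digit independently (no carries):
  E^6=8, 5^9=C, F^0=F, F^E=1, 1^0=1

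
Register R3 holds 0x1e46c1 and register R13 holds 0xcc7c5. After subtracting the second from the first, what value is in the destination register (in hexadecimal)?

Subtract column by column in base 16:
  1-5 → c (borrow)
  c-c-1 → f (borrow)
  6-7-1 → e (borrow)
  4-c-1 → 7 (borrow)
  e-c-1 → 1
  1-0 → 1

0x117efc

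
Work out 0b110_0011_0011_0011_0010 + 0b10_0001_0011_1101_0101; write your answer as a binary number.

0b10000100011100000111

Add column by column in base 2, right to left:
  0+1 = 1
  1+0 = 1
  0+1 = 1
  0+0 = 0
  1+1 = 0 carry 1
  1+0+1 = 0 carry 1
  0+1+1 = 0 carry 1
  0+1+1 = 0 carry 1
  1+1+1 = 1 carry 1
  1+1+1 = 1 carry 1
  0+0+1 = 1
  0+0 = 0
  1+1 = 0 carry 1
  1+0+1 = 0 carry 1
  0+0+1 = 1
  0+0 = 0
  0+0 = 0
  1+1 = 0 carry 1
  1+0+1 = 0 carry 1
  final carry 1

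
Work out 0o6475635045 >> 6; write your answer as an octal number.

0o64756350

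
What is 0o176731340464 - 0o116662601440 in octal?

Subtract column by column in base 8:
  4-0 → 4
  6-4 → 2
  4-4 → 0
  0-1 → 7 (borrow)
  4-0-1 → 3
  3-6 → 5 (borrow)
  1-2-1 → 6 (borrow)
  3-6-1 → 4 (borrow)
  7-6-1 → 0
  6-6 → 0
  7-1 → 6
  1-1 → 0

0o60046537024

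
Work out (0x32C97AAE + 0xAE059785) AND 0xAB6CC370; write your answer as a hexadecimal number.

Add column by column in base 16, right to left:
  E+5 = 3 carry 1
  A+8+1 = 3 carry 1
  A+7+1 = 2 carry 1
  7+9+1 = 1 carry 1
  9+5+1 = F
  C+0 = C
  2+E = 0 carry 1
  3+A+1 = E
Sum = 0xE0CF1233; now AND with 0xAB6CC370:
  E&A=A, 0&B=0, C&6=4, F&C=C, 1&C=0, 2&3=2, 3&7=3, 3&0=0

0xA04C0230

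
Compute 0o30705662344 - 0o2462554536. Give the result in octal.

0o26223105606

Subtract column by column in base 8:
  4-6 → 6 (borrow)
  4-3-1 → 0
  3-5 → 6 (borrow)
  2-4-1 → 5 (borrow)
  6-5-1 → 0
  6-5 → 1
  5-2 → 3
  0-6 → 2 (borrow)
  7-4-1 → 2
  0-2 → 6 (borrow)
  3-0-1 → 2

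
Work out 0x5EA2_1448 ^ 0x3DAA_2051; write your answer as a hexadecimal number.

0x63083419

XOR each hex digit independently (no carries):
  5^3=6, E^D=3, A^A=0, 2^A=8, 1^2=3, 4^0=4, 4^5=1, 8^1=9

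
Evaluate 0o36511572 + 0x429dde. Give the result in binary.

0b101111010011000101011000

0o36511572 = 0b11110101001001101111010 in binary.
0x429dde = 0b10000101001110111011110 in binary.
Add column by column in base 2, right to left:
  0+0 = 0
  1+1 = 0 carry 1
  0+1+1 = 0 carry 1
  1+1+1 = 1 carry 1
  1+1+1 = 1 carry 1
  1+0+1 = 0 carry 1
  1+1+1 = 1 carry 1
  0+1+1 = 0 carry 1
  1+1+1 = 1 carry 1
  1+0+1 = 0 carry 1
  0+1+1 = 0 carry 1
  0+1+1 = 0 carry 1
  1+1+1 = 1 carry 1
  0+0+1 = 1
  0+0 = 0
  1+1 = 0 carry 1
  0+0+1 = 1
  1+1 = 0 carry 1
  0+0+1 = 1
  1+0 = 1
  1+0 = 1
  1+0 = 1
  1+1 = 0 carry 1
  final carry 1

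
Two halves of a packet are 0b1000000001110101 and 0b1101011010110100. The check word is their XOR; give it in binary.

0b0101011011000001

XOR bit by bit (1 where the bits differ):
  1000000001110101
^ 1101011010110100
= 0101011011000001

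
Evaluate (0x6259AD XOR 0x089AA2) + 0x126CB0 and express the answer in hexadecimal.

0x7D2FBF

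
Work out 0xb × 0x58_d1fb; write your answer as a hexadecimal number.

Multiply each base-16 digit by 11, carrying:
  b×11 = 121 → write 9 carry 7
  f×11+7 = 172 → write c carry 10
  1×11+10 = 21 → write 5 carry 1
  d×11+1 = 144 → write 0 carry 9
  8×11+9 = 97 → write 1 carry 6
  5×11+6 = 61 → write d carry 3
  remaining carry: 3

0x3d105c9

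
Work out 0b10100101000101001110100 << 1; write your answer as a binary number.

Left shift by 1: append 1 zero bit.

0b101001010001010011101000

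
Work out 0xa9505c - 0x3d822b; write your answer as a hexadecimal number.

0x6bce31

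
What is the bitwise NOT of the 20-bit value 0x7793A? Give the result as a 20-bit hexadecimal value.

Each hex digit d becomes F−d:
  7→8, 7→8, 9→6, 3→C, A→5

0x886C5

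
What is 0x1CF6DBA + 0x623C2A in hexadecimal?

Add column by column in base 16, right to left:
  A+A = 4 carry 1
  B+2+1 = E
  D+C = 9 carry 1
  6+3+1 = A
  F+2 = 1 carry 1
  C+6+1 = 3 carry 1
  1+0+1 = 2

0x231A9E4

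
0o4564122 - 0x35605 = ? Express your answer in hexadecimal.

0o4564122 = 0x12e852 in hexadecimal.
Subtract column by column in base 16:
  2-5 → d (borrow)
  5-0-1 → 4
  8-6 → 2
  e-5 → 9
  2-3 → f (borrow)
  1-0-1 → 0

0xf924d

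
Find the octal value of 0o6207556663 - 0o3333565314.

Subtract column by column in base 8:
  3-4 → 7 (borrow)
  6-1-1 → 4
  6-3 → 3
  6-5 → 1
  5-6 → 7 (borrow)
  5-5-1 → 7 (borrow)
  7-3-1 → 3
  0-3 → 5 (borrow)
  2-3-1 → 6 (borrow)
  6-3-1 → 2

0o2653771347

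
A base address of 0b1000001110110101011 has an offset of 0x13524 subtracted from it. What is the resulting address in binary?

0b101110100010000111

0x13524 = 0b10011010100100100 in binary.
Subtract column by column in base 2:
  1-0 → 1
  1-0 → 1
  0-1 → 1 (borrow)
  1-0-1 → 0
  0-0 → 0
  1-1 → 0
  0-0 → 0
  1-0 → 1
  1-1 → 0
  0-0 → 0
  1-1 → 0
  1-0 → 1
  1-1 → 0
  0-1 → 1 (borrow)
  0-0-1 → 1 (borrow)
  0-0-1 → 1 (borrow)
  0-1-1 → 0 (borrow)
  0-0-1 → 1 (borrow)
  1-0-1 → 0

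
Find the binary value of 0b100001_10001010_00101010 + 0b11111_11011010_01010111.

Add column by column in base 2, right to left:
  0+1 = 1
  1+1 = 0 carry 1
  0+1+1 = 0 carry 1
  1+0+1 = 0 carry 1
  0+1+1 = 0 carry 1
  1+0+1 = 0 carry 1
  0+1+1 = 0 carry 1
  0+0+1 = 1
  0+0 = 0
  1+1 = 0 carry 1
  0+0+1 = 1
  1+1 = 0 carry 1
  0+1+1 = 0 carry 1
  0+0+1 = 1
  0+1 = 1
  1+1 = 0 carry 1
  1+1+1 = 1 carry 1
  0+1+1 = 0 carry 1
  0+1+1 = 0 carry 1
  0+1+1 = 0 carry 1
  0+1+1 = 0 carry 1
  1+0+1 = 0 carry 1
  final carry 1

0b10000010110010010000001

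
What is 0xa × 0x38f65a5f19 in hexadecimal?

0x2399f87b6fa

Multiply each base-16 digit by 10, carrying:
  9×10 = 90 → write a carry 5
  1×10+5 = 15 → write f
  f×10 = 150 → write 6 carry 9
  5×10+9 = 59 → write b carry 3
  a×10+3 = 103 → write 7 carry 6
  5×10+6 = 56 → write 8 carry 3
  6×10+3 = 63 → write f carry 3
  f×10+3 = 153 → write 9 carry 9
  8×10+9 = 89 → write 9 carry 5
  3×10+5 = 35 → write 3 carry 2
  remaining carry: 2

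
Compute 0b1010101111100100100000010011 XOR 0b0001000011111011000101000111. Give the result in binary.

0b1011101100011111100101010100

XOR bit by bit (1 where the bits differ):
  1010101111100100100000010011
^ 0001000011111011000101000111
= 1011101100011111100101010100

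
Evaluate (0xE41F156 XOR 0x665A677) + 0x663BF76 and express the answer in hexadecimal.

0xE881697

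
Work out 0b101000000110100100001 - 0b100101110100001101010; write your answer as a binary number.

0b10010010010110111

Subtract column by column in base 2:
  1-0 → 1
  0-1 → 1 (borrow)
  0-0-1 → 1 (borrow)
  0-1-1 → 0 (borrow)
  0-0-1 → 1 (borrow)
  1-1-1 → 1 (borrow)
  0-1-1 → 0 (borrow)
  0-0-1 → 1 (borrow)
  1-0-1 → 0
  0-0 → 0
  1-0 → 1
  1-1 → 0
  0-0 → 0
  0-1 → 1 (borrow)
  0-1-1 → 0 (borrow)
  0-1-1 → 0 (borrow)
  0-0-1 → 1 (borrow)
  0-1-1 → 0 (borrow)
  1-0-1 → 0
  0-0 → 0
  1-1 → 0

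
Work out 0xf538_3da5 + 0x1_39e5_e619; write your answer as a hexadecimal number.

Add column by column in base 16, right to left:
  5+9 = e
  a+1 = b
  d+6 = 3 carry 1
  3+e+1 = 2 carry 1
  8+5+1 = e
  3+e = 1 carry 1
  5+9+1 = f
  f+3 = 2 carry 1
  0+1+1 = 2

0x22f1e23be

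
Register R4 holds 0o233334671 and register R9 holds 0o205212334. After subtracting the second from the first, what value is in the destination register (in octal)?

0o26122335

Subtract column by column in base 8:
  1-4 → 5 (borrow)
  7-3-1 → 3
  6-3 → 3
  4-2 → 2
  3-1 → 2
  3-2 → 1
  3-5 → 6 (borrow)
  3-0-1 → 2
  2-2 → 0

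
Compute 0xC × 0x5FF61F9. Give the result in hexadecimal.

0x47F897AC

Multiply each base-16 digit by 12, carrying:
  9×12 = 108 → write C carry 6
  F×12+6 = 186 → write A carry 11
  1×12+11 = 23 → write 7 carry 1
  6×12+1 = 73 → write 9 carry 4
  F×12+4 = 184 → write 8 carry 11
  F×12+11 = 191 → write F carry 11
  5×12+11 = 71 → write 7 carry 4
  remaining carry: 4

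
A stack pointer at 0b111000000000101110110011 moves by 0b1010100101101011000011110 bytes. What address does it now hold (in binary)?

Add column by column in base 2, right to left:
  1+0 = 1
  1+1 = 0 carry 1
  0+1+1 = 0 carry 1
  0+1+1 = 0 carry 1
  1+1+1 = 1 carry 1
  1+0+1 = 0 carry 1
  0+0+1 = 1
  1+0 = 1
  1+0 = 1
  1+1 = 0 carry 1
  0+1+1 = 0 carry 1
  1+0+1 = 0 carry 1
  0+1+1 = 0 carry 1
  0+0+1 = 1
  0+1 = 1
  0+1 = 1
  0+0 = 0
  0+1 = 1
  0+0 = 0
  0+0 = 0
  0+1 = 1
  1+0 = 1
  1+1 = 0 carry 1
  1+0+1 = 0 carry 1
  0+1+1 = 0 carry 1
  final carry 1

0b10001100101110000111010001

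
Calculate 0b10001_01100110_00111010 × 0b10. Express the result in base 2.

0b1000101100110001110100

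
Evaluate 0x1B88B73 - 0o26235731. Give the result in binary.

0b1010111110100111110011010

0x1B88B73 = 0b1101110001000101101110011 in binary.
0o26235731 = 0b10110010011101111011001 in binary.
Subtract column by column in base 2:
  1-1 → 0
  1-0 → 1
  0-0 → 0
  0-1 → 1 (borrow)
  1-1-1 → 1 (borrow)
  1-0-1 → 0
  1-1 → 0
  0-1 → 1 (borrow)
  1-1-1 → 1 (borrow)
  1-1-1 → 1 (borrow)
  0-0-1 → 1 (borrow)
  1-1-1 → 1 (borrow)
  0-1-1 → 0 (borrow)
  0-1-1 → 0 (borrow)
  0-0-1 → 1 (borrow)
  1-0-1 → 0
  0-1 → 1 (borrow)
  0-0-1 → 1 (borrow)
  0-0-1 → 1 (borrow)
  1-1-1 → 1 (borrow)
  1-1-1 → 1 (borrow)
  1-0-1 → 0
  0-1 → 1 (borrow)
  1-0-1 → 0
  1-0 → 1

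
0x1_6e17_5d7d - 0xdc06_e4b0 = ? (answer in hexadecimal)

0x921078cd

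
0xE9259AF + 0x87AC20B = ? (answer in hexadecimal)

0x170D1BBA

Add column by column in base 16, right to left:
  F+B = A carry 1
  A+0+1 = B
  9+2 = B
  5+C = 1 carry 1
  2+A+1 = D
  9+7 = 0 carry 1
  E+8+1 = 7 carry 1
  final carry 1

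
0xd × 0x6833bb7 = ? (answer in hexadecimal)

Multiply each base-16 digit by 13, carrying:
  7×13 = 91 → write b carry 5
  b×13+5 = 148 → write 4 carry 9
  b×13+9 = 152 → write 8 carry 9
  3×13+9 = 48 → write 0 carry 3
  3×13+3 = 42 → write a carry 2
  8×13+2 = 106 → write a carry 6
  6×13+6 = 84 → write 4 carry 5
  remaining carry: 5

0x54aa084b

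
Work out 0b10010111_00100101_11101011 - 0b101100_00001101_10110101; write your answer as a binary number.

0b11010110001100000110110

Subtract column by column in base 2:
  1-1 → 0
  1-0 → 1
  0-1 → 1 (borrow)
  1-0-1 → 0
  0-1 → 1 (borrow)
  1-1-1 → 1 (borrow)
  1-0-1 → 0
  1-1 → 0
  1-1 → 0
  0-0 → 0
  1-1 → 0
  0-1 → 1 (borrow)
  0-0-1 → 1 (borrow)
  1-0-1 → 0
  0-0 → 0
  0-0 → 0
  1-0 → 1
  1-0 → 1
  1-1 → 0
  0-1 → 1 (borrow)
  1-0-1 → 0
  0-1 → 1 (borrow)
  0-0-1 → 1 (borrow)
  1-0-1 → 0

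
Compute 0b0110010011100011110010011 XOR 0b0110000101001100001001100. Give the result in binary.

XOR bit by bit (1 where the bits differ):
  0110010011100011110010011
^ 0110000101001100001001100
= 0000010110101111111011111

0b0000010110101111111011111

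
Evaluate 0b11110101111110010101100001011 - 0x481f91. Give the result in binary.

0x481f91 = 0b10010000001111110010001 in binary.
Subtract column by column in base 2:
  1-1 → 0
  1-0 → 1
  0-0 → 0
  1-0 → 1
  0-1 → 1 (borrow)
  0-0-1 → 1 (borrow)
  0-0-1 → 1 (borrow)
  0-1-1 → 0 (borrow)
  1-1-1 → 1 (borrow)
  1-1-1 → 1 (borrow)
  0-1-1 → 0 (borrow)
  1-1-1 → 1 (borrow)
  0-1-1 → 0 (borrow)
  1-0-1 → 0
  0-0 → 0
  0-0 → 0
  1-0 → 1
  1-0 → 1
  1-0 → 1
  1-1 → 0
  1-0 → 1
  1-0 → 1
  0-1 → 1 (borrow)
  1-0-1 → 0
  0-0 → 0
  1-0 → 1
  1-0 → 1
  1-0 → 1
  1-0 → 1

0b11110011101110000101101111010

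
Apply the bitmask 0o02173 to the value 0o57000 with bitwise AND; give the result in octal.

0o02000

AND each oct digit independently (no carries):
  5&0=0, 7&2=2, 0&1=0, 0&7=0, 0&3=0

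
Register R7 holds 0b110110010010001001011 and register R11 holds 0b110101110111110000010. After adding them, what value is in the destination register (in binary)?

0b1101100001001111001101

Add column by column in base 2, right to left:
  1+0 = 1
  1+1 = 0 carry 1
  0+0+1 = 1
  1+0 = 1
  0+0 = 0
  0+0 = 0
  1+0 = 1
  0+1 = 1
  0+1 = 1
  0+1 = 1
  1+1 = 0 carry 1
  0+1+1 = 0 carry 1
  0+0+1 = 1
  1+1 = 0 carry 1
  0+1+1 = 0 carry 1
  0+1+1 = 0 carry 1
  1+0+1 = 0 carry 1
  1+1+1 = 1 carry 1
  0+0+1 = 1
  1+1 = 0 carry 1
  1+1+1 = 1 carry 1
  final carry 1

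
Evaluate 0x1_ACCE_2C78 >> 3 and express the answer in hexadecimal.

3 bits is not a whole number of base-16 digits; in binary: 110101100110011100010110001111000 >> 3 = 110101100110011100010110001111.

0x3599C58F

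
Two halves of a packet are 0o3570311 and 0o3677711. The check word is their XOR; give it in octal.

XOR each oct digit independently (no carries):
  3^3=0, 5^6=3, 7^7=0, 0^7=7, 3^7=4, 1^1=0, 1^1=0

0o0307400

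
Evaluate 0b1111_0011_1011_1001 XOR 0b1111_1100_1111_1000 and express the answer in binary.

XOR bit by bit (1 where the bits differ):
  1111001110111001
^ 1111110011111000
= 0000111101000001

0b0000111101000001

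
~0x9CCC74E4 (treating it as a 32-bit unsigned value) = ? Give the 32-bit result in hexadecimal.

0x63338B1B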